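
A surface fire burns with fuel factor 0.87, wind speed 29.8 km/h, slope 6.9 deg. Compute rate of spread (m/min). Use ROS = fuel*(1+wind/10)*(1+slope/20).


Formula: ROS = fuel * (1 + wind/10) * (1 + slope/20)
Wind factor = 1 + 29.8/10 = 3.98
Slope factor = 1 + 6.9/20 = 1.345
ROS = 0.87 * 3.98 * 1.345 = 4.66 m/min

4.66


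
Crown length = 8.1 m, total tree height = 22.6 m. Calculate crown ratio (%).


Formula: Crown Ratio = (Crown Length / Total Height) * 100
CR = (8.1 m / 22.6 m) * 100
CR = 0.3584 * 100 = 35.8%

35.8


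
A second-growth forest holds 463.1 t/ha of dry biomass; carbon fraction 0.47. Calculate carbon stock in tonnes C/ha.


Formula: Carbon Stock = Biomass * Carbon Fraction
C = 463.1 t/ha * 0.47
C = 217.7 t C/ha

217.7


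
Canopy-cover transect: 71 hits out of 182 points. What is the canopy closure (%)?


Formula: Canopy closure = covered points / total points * 100
Closure = 71 / 182 * 100
Closure = 0.3901 * 100 = 39.0%

39.0


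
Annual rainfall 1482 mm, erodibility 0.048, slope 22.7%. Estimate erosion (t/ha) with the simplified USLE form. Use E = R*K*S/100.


Formula: E = R * K * S / 100  (simplified USLE)
R * K = 1482 * 0.048 = 71.136
E = 71.136 * 22.7 / 100 = 16.15 t/ha

16.15


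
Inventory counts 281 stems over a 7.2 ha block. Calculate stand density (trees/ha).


Formula: Stand Density = N_trees / Area_ha
Density = 281 trees / 7.2 ha
Density = 39 trees/ha

39


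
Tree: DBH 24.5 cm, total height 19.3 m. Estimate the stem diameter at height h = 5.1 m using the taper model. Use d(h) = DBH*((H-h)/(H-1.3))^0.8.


Taper: d(h) = DBH * ((H - h) / (H - 1.3))^0.8
Numerator = H - h = 19.3 - 5.1 = 14.2 m
Denominator = H - 1.3 = 19.3 - 1.3 = 18.0 m
Ratio = 14.2 / 18.0 = 0.78889
d = 24.5 * 0.78889^0.8 = 20.3 cm

20.3


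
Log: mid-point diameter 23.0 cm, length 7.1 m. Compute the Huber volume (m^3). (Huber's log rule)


Huber: V = Am * L,  Am = pi*(Dm/200)^2
Am = pi*(23.0/200)^2 = 0.041548 m^2
V = 0.041548*7.1 = 0.295 m^3

0.295


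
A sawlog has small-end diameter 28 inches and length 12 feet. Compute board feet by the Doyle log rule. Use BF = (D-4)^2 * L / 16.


Doyle: BF = (D - 4)^2 * L / 16
Adjusted diameter = 28 - 4 = 24 in
(D-4)^2 = 24^2 = 576
BF = 576 * 12 / 16 = 432 BF

432


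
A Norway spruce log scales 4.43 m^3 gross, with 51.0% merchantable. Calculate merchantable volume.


Formula: MV = V_total * (merchantable_pct / 100)
Merchantable fraction = 51.0% / 100 = 0.51
MV = 4.43 m^3 * 0.51 = 2.259 m^3

2.259


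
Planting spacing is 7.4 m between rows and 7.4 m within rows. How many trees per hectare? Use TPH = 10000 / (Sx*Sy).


Formula: TPH = 10000 m^2/ha / (spacing_x * spacing_y)
Area per tree = 7.4 m * 7.4 m = 54.76 m^2
TPH = 10000 / 54.76 = 183 trees/ha

183


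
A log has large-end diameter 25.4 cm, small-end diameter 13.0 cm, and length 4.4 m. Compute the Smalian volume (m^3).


Smalian: V = (A1 + A2)/2 * L,  A = pi*(D/200)^2
A1 = pi*(25.4/200)^2 = 0.050671 m^2
A2 = pi*(13.0/200)^2 = 0.013273 m^2
V = (0.050671+0.013273)/2*4.4 = 0.1407 m^3

0.1407


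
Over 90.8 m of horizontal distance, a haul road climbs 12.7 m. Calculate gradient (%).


Formula: Gradient = rise / run * 100
Gradient = 12.7 / 90.8 * 100 = 14.0%

14.0


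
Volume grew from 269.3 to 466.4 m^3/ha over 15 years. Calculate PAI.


Formula: PAI = (V_T2 - V_T1) / (T2 - T1)
Volume increment = 466.4 - 269.3 = 197.1 m^3/ha
PAI = 197.1 / 15 = 13.14 m^3/ha/year

13.14


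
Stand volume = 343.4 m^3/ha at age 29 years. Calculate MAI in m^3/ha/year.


Formula: MAI = Total Volume / Stand Age
MAI = 343.4 m^3/ha / 29 years
MAI = 11.84 m^3/ha/year

11.84


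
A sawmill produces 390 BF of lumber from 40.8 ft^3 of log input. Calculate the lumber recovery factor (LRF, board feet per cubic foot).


Formula: LRF = Lumber Output (BF) / Log Input (ft^3)
LRF = 390 BF / 40.8 ft^3
LRF = 9.56 BF/ft^3

9.56


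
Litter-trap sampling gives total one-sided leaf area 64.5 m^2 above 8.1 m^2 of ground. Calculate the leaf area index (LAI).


Formula: LAI = total leaf area / ground area  (dimensionless)
LAI = 64.5 m^2 / 8.1 m^2
LAI = 7.96

7.96


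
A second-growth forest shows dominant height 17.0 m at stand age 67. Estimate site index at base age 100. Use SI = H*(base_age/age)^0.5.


Formula: SI = H_dom * (base_age / age)^0.5
Age ratio = 100 / 67 = 1.49254
sqrt(age_ratio) = 1.22169
SI = 17.0 * 1.22169 = 20.8 m

20.8


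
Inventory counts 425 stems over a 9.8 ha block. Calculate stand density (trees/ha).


Formula: Stand Density = N_trees / Area_ha
Density = 425 trees / 9.8 ha
Density = 43 trees/ha

43


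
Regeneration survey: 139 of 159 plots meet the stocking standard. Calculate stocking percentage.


Formula: Stocking % = stocked plots / total plots * 100
Stocking = 139 / 159 * 100
Stocking = 0.8742 * 100 = 87.4%

87.4


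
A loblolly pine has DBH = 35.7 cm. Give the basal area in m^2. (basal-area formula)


Formula: BA = pi * (DBH/2)^2 / 10000  (cm^2 to m^2)
Radius = DBH/2 = 35.7/2 = 17.85 cm
BA = pi * 17.85^2 / 10000
   = 1000.9821 cm^2 / 10000
   = 0.1001 m^2

0.1001


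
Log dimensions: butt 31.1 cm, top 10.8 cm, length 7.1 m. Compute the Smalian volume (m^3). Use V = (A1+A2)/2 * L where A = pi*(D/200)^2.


Smalian: V = (A1 + A2)/2 * L,  A = pi*(D/200)^2
A1 = pi*(31.1/200)^2 = 0.075964 m^2
A2 = pi*(10.8/200)^2 = 0.009161 m^2
V = (0.075964+0.009161)/2*7.1 = 0.3022 m^3

0.3022


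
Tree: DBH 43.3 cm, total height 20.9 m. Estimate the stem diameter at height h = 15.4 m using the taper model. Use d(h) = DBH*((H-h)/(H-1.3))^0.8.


Taper: d(h) = DBH * ((H - h) / (H - 1.3))^0.8
Numerator = H - h = 20.9 - 15.4 = 5.5 m
Denominator = H - 1.3 = 20.9 - 1.3 = 19.6 m
Ratio = 5.5 / 19.6 = 0.28061
d = 43.3 * 0.28061^0.8 = 15.7 cm

15.7


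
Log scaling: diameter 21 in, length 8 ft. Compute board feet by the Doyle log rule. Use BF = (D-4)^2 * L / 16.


Doyle: BF = (D - 4)^2 * L / 16
Adjusted diameter = 21 - 4 = 17 in
(D-4)^2 = 17^2 = 289
BF = 289 * 8 / 16 = 145 BF

145


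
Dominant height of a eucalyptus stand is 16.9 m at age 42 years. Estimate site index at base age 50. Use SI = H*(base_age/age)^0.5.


Formula: SI = H_dom * (base_age / age)^0.5
Age ratio = 50 / 42 = 1.19048
sqrt(age_ratio) = 1.09109
SI = 16.9 * 1.09109 = 18.4 m

18.4


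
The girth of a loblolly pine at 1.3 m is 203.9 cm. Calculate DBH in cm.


Formula: DBH = C / pi
DBH = 203.9 / pi
pi = 3.14159...
DBH = 64.9 cm

64.9


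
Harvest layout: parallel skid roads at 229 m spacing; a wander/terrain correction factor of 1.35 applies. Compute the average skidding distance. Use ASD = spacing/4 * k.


Formula: ASD = (spacing / 4) * correction
Uncorrected distance = spacing / 4 = 229 / 4 = 57.25 m
ASD = 57.25 * 1.35 = 77 m

77


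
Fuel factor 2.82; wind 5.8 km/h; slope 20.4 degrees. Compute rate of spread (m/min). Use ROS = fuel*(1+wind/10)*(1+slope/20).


Formula: ROS = fuel * (1 + wind/10) * (1 + slope/20)
Wind factor = 1 + 5.8/10 = 1.58
Slope factor = 1 + 20.4/20 = 2.02
ROS = 2.82 * 1.58 * 2.02 = 9.0 m/min

9.0


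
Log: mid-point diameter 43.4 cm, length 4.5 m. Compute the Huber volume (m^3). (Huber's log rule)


Huber: V = Am * L,  Am = pi*(Dm/200)^2
Am = pi*(43.4/200)^2 = 0.147934 m^2
V = 0.147934*4.5 = 0.6657 m^3

0.6657


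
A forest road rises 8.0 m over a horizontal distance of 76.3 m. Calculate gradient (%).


Formula: Gradient = rise / run * 100
Gradient = 8.0 / 76.3 * 100 = 10.5%

10.5


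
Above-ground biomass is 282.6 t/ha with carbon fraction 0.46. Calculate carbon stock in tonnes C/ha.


Formula: Carbon Stock = Biomass * Carbon Fraction
C = 282.6 t/ha * 0.46
C = 130.0 t C/ha

130.0


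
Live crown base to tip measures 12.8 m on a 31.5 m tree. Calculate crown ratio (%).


Formula: Crown Ratio = (Crown Length / Total Height) * 100
CR = (12.8 m / 31.5 m) * 100
CR = 0.4063 * 100 = 40.6%

40.6


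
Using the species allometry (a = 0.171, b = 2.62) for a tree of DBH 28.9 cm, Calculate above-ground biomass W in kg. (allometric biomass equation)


Formula: W = a * DBH^b  (allometric power law)
DBH^b = 28.9^2.62 = 6722.8334
W = 0.171 * 6722.8334 = 1149.6 kg

1149.6


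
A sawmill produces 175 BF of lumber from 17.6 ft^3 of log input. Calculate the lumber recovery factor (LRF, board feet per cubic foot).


Formula: LRF = Lumber Output (BF) / Log Input (ft^3)
LRF = 175 BF / 17.6 ft^3
LRF = 9.94 BF/ft^3

9.94


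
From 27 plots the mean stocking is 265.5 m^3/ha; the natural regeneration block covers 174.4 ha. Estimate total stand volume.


Formula: Total Volume = Mean Volume per ha * Total Area
Total Volume = 265.5 m^3/ha * 174.4 ha
Total Volume = 46303 m^3

46303


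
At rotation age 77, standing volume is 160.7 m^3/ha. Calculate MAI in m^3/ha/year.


Formula: MAI = Total Volume / Stand Age
MAI = 160.7 m^3/ha / 77 years
MAI = 2.09 m^3/ha/year

2.09


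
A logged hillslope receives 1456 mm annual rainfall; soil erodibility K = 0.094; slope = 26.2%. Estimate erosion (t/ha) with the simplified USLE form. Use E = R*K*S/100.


Formula: E = R * K * S / 100  (simplified USLE)
R * K = 1456 * 0.094 = 136.864
E = 136.864 * 26.2 / 100 = 35.86 t/ha

35.86


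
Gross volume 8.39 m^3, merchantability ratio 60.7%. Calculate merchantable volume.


Formula: MV = V_total * (merchantable_pct / 100)
Merchantable fraction = 60.7% / 100 = 0.607
MV = 8.39 m^3 * 0.607 = 5.093 m^3

5.093


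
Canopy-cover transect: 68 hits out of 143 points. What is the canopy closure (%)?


Formula: Canopy closure = covered points / total points * 100
Closure = 68 / 143 * 100
Closure = 0.4755 * 100 = 47.6%

47.6


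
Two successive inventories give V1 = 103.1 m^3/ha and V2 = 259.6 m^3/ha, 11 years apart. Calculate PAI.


Formula: PAI = (V_T2 - V_T1) / (T2 - T1)
Volume increment = 259.6 - 103.1 = 156.5 m^3/ha
PAI = 156.5 / 11 = 14.23 m^3/ha/year

14.23


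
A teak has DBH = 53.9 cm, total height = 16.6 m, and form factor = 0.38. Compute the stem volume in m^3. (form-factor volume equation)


Formula: V = pi * (DBH/200)^2 * H * ff
Radius = DBH/200 = 53.9/200 = 0.2695 m
Radius^2 = 0.2695^2 = 0.07263025 m^2
V = pi * 0.07263025 * 16.6 * 0.38
V = 1.439 m^3

1.439


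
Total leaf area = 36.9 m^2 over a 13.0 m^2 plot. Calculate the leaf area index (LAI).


Formula: LAI = total leaf area / ground area  (dimensionless)
LAI = 36.9 m^2 / 13.0 m^2
LAI = 2.84

2.84


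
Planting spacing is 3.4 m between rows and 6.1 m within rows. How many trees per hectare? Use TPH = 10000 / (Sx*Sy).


Formula: TPH = 10000 m^2/ha / (spacing_x * spacing_y)
Area per tree = 3.4 m * 6.1 m = 20.74 m^2
TPH = 10000 / 20.74 = 482 trees/ha

482


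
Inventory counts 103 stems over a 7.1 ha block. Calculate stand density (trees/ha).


Formula: Stand Density = N_trees / Area_ha
Density = 103 trees / 7.1 ha
Density = 15 trees/ha

15


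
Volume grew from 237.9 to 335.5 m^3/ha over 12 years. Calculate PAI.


Formula: PAI = (V_T2 - V_T1) / (T2 - T1)
Volume increment = 335.5 - 237.9 = 97.6 m^3/ha
PAI = 97.6 / 12 = 8.13 m^3/ha/year

8.13


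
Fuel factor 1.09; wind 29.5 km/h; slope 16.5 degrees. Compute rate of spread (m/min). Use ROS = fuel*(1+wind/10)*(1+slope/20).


Formula: ROS = fuel * (1 + wind/10) * (1 + slope/20)
Wind factor = 1 + 29.5/10 = 3.95
Slope factor = 1 + 16.5/20 = 1.825
ROS = 1.09 * 3.95 * 1.825 = 7.86 m/min

7.86


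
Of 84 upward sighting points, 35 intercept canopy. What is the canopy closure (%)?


Formula: Canopy closure = covered points / total points * 100
Closure = 35 / 84 * 100
Closure = 0.4167 * 100 = 41.7%

41.7


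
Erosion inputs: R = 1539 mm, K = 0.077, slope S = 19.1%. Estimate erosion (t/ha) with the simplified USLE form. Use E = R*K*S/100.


Formula: E = R * K * S / 100  (simplified USLE)
R * K = 1539 * 0.077 = 118.503
E = 118.503 * 19.1 / 100 = 22.63 t/ha

22.63


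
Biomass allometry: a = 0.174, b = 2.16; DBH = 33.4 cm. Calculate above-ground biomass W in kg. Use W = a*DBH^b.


Formula: W = a * DBH^b  (allometric power law)
DBH^b = 33.4^2.16 = 1955.6556
W = 0.174 * 1955.6556 = 340.3 kg

340.3


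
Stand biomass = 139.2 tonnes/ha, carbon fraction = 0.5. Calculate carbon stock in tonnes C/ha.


Formula: Carbon Stock = Biomass * Carbon Fraction
C = 139.2 t/ha * 0.5
C = 69.6 t C/ha

69.6


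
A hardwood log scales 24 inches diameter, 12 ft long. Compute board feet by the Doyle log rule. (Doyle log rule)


Doyle: BF = (D - 4)^2 * L / 16
Adjusted diameter = 24 - 4 = 20 in
(D-4)^2 = 20^2 = 400
BF = 400 * 12 / 16 = 300 BF

300


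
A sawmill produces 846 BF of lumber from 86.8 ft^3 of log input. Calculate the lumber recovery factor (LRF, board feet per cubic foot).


Formula: LRF = Lumber Output (BF) / Log Input (ft^3)
LRF = 846 BF / 86.8 ft^3
LRF = 9.75 BF/ft^3

9.75


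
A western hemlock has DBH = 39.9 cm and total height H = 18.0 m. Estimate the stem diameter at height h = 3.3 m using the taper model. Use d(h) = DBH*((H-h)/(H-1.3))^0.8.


Taper: d(h) = DBH * ((H - h) / (H - 1.3))^0.8
Numerator = H - h = 18.0 - 3.3 = 14.7 m
Denominator = H - 1.3 = 18.0 - 1.3 = 16.7 m
Ratio = 14.7 / 16.7 = 0.88024
d = 39.9 * 0.88024^0.8 = 36.0 cm

36.0


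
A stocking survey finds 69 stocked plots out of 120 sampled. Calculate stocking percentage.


Formula: Stocking % = stocked plots / total plots * 100
Stocking = 69 / 120 * 100
Stocking = 0.575 * 100 = 57.5%

57.5


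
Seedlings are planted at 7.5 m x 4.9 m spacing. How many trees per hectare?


Formula: TPH = 10000 m^2/ha / (spacing_x * spacing_y)
Area per tree = 7.5 m * 4.9 m = 36.75 m^2
TPH = 10000 / 36.75 = 272 trees/ha

272


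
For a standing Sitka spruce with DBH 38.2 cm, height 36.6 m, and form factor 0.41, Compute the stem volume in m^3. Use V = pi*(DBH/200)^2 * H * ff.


Formula: V = pi * (DBH/200)^2 * H * ff
Radius = DBH/200 = 38.2/200 = 0.191 m
Radius^2 = 0.191^2 = 0.036481 m^2
V = pi * 0.036481 * 36.6 * 0.41
V = 1.72 m^3

1.72


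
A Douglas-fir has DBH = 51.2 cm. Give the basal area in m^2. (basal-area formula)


Formula: BA = pi * (DBH/2)^2 / 10000  (cm^2 to m^2)
Radius = DBH/2 = 51.2/2 = 25.6 cm
BA = pi * 25.6^2 / 10000
   = 2058.8742 cm^2 / 10000
   = 0.2059 m^2

0.2059


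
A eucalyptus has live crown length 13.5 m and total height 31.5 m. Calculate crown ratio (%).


Formula: Crown Ratio = (Crown Length / Total Height) * 100
CR = (13.5 m / 31.5 m) * 100
CR = 0.4286 * 100 = 42.9%

42.9


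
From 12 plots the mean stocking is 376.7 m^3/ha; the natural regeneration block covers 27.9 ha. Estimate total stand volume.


Formula: Total Volume = Mean Volume per ha * Total Area
Total Volume = 376.7 m^3/ha * 27.9 ha
Total Volume = 10510 m^3

10510


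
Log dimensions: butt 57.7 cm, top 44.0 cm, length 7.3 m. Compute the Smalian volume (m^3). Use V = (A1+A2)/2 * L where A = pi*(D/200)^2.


Smalian: V = (A1 + A2)/2 * L,  A = pi*(D/200)^2
A1 = pi*(57.7/200)^2 = 0.261482 m^2
A2 = pi*(44.0/200)^2 = 0.152053 m^2
V = (0.261482+0.152053)/2*7.3 = 1.5094 m^3

1.5094


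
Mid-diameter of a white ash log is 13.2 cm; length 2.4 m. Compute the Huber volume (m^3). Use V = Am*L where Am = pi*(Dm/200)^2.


Huber: V = Am * L,  Am = pi*(Dm/200)^2
Am = pi*(13.2/200)^2 = 0.013685 m^2
V = 0.013685*2.4 = 0.0328 m^3

0.0328


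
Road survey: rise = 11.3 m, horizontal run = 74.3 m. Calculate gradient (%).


Formula: Gradient = rise / run * 100
Gradient = 11.3 / 74.3 * 100 = 15.2%

15.2


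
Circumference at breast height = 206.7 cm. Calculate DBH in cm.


Formula: DBH = C / pi
DBH = 206.7 / pi
pi = 3.14159...
DBH = 65.8 cm

65.8


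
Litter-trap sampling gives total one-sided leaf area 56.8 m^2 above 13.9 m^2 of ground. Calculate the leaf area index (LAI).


Formula: LAI = total leaf area / ground area  (dimensionless)
LAI = 56.8 m^2 / 13.9 m^2
LAI = 4.09

4.09


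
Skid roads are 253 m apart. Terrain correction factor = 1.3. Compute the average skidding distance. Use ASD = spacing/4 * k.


Formula: ASD = (spacing / 4) * correction
Uncorrected distance = spacing / 4 = 253 / 4 = 63.25 m
ASD = 63.25 * 1.3 = 82 m

82


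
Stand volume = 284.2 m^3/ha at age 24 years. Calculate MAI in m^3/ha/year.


Formula: MAI = Total Volume / Stand Age
MAI = 284.2 m^3/ha / 24 years
MAI = 11.84 m^3/ha/year

11.84


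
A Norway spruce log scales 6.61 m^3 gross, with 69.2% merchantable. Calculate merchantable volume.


Formula: MV = V_total * (merchantable_pct / 100)
Merchantable fraction = 69.2% / 100 = 0.692
MV = 6.61 m^3 * 0.692 = 4.574 m^3

4.574


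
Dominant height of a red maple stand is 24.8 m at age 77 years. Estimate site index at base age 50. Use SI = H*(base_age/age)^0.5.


Formula: SI = H_dom * (base_age / age)^0.5
Age ratio = 50 / 77 = 0.64935
sqrt(age_ratio) = 0.80582
SI = 24.8 * 0.80582 = 20.0 m

20.0


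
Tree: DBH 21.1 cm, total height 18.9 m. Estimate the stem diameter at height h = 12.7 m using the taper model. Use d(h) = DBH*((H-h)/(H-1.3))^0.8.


Taper: d(h) = DBH * ((H - h) / (H - 1.3))^0.8
Numerator = H - h = 18.9 - 12.7 = 6.2 m
Denominator = H - 1.3 = 18.9 - 1.3 = 17.6 m
Ratio = 6.2 / 17.6 = 0.35227
d = 21.1 * 0.35227^0.8 = 9.2 cm

9.2


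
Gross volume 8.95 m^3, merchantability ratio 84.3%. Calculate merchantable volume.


Formula: MV = V_total * (merchantable_pct / 100)
Merchantable fraction = 84.3% / 100 = 0.843
MV = 8.95 m^3 * 0.843 = 7.545 m^3

7.545


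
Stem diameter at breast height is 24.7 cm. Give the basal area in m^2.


Formula: BA = pi * (DBH/2)^2 / 10000  (cm^2 to m^2)
Radius = DBH/2 = 24.7/2 = 12.35 cm
BA = pi * 12.35^2 / 10000
   = 479.1636 cm^2 / 10000
   = 0.0479 m^2

0.0479


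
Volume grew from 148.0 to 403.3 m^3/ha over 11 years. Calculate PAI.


Formula: PAI = (V_T2 - V_T1) / (T2 - T1)
Volume increment = 403.3 - 148.0 = 255.3 m^3/ha
PAI = 255.3 / 11 = 23.21 m^3/ha/year

23.21


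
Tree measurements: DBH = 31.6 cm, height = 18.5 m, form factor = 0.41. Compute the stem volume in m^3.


Formula: V = pi * (DBH/200)^2 * H * ff
Radius = DBH/200 = 31.6/200 = 0.158 m
Radius^2 = 0.158^2 = 0.024964 m^2
V = pi * 0.024964 * 18.5 * 0.41
V = 0.595 m^3

0.595


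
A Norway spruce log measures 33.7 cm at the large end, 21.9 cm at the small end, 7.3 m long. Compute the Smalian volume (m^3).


Smalian: V = (A1 + A2)/2 * L,  A = pi*(D/200)^2
A1 = pi*(33.7/200)^2 = 0.089197 m^2
A2 = pi*(21.9/200)^2 = 0.037668 m^2
V = (0.089197+0.037668)/2*7.3 = 0.4631 m^3

0.4631


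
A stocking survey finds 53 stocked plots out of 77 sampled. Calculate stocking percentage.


Formula: Stocking % = stocked plots / total plots * 100
Stocking = 53 / 77 * 100
Stocking = 0.6883 * 100 = 68.8%

68.8


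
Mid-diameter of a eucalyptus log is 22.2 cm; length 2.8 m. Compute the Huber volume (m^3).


Huber: V = Am * L,  Am = pi*(Dm/200)^2
Am = pi*(22.2/200)^2 = 0.038708 m^2
V = 0.038708*2.8 = 0.1084 m^3

0.1084


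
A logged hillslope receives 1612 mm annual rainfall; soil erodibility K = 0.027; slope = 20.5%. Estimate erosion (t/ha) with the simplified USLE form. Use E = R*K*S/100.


Formula: E = R * K * S / 100  (simplified USLE)
R * K = 1612 * 0.027 = 43.524
E = 43.524 * 20.5 / 100 = 8.92 t/ha

8.92


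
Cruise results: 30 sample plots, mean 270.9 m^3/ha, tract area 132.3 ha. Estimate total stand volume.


Formula: Total Volume = Mean Volume per ha * Total Area
Total Volume = 270.9 m^3/ha * 132.3 ha
Total Volume = 35840 m^3

35840


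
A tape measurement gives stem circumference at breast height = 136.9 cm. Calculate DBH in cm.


Formula: DBH = C / pi
DBH = 136.9 / pi
pi = 3.14159...
DBH = 43.6 cm

43.6


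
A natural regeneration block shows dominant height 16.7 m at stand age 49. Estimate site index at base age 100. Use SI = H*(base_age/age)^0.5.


Formula: SI = H_dom * (base_age / age)^0.5
Age ratio = 100 / 49 = 2.04082
sqrt(age_ratio) = 1.42857
SI = 16.7 * 1.42857 = 23.9 m

23.9


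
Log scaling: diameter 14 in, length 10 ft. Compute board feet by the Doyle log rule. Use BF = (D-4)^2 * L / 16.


Doyle: BF = (D - 4)^2 * L / 16
Adjusted diameter = 14 - 4 = 10 in
(D-4)^2 = 10^2 = 100
BF = 100 * 10 / 16 = 63 BF

63


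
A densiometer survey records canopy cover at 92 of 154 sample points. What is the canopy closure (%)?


Formula: Canopy closure = covered points / total points * 100
Closure = 92 / 154 * 100
Closure = 0.5974 * 100 = 59.7%

59.7


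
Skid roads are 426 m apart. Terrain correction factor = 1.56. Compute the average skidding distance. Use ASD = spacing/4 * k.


Formula: ASD = (spacing / 4) * correction
Uncorrected distance = spacing / 4 = 426 / 4 = 106.5 m
ASD = 106.5 * 1.56 = 166 m

166


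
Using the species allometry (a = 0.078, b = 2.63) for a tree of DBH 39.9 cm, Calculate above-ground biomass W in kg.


Formula: W = a * DBH^b  (allometric power law)
DBH^b = 39.9^2.63 = 16238.9788
W = 0.078 * 16238.9788 = 1266.6 kg

1266.6


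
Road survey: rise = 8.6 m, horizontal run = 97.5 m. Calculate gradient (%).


Formula: Gradient = rise / run * 100
Gradient = 8.6 / 97.5 * 100 = 8.8%

8.8


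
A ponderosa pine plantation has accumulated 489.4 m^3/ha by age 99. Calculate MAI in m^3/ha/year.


Formula: MAI = Total Volume / Stand Age
MAI = 489.4 m^3/ha / 99 years
MAI = 4.94 m^3/ha/year

4.94


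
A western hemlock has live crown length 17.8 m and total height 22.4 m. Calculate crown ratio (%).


Formula: Crown Ratio = (Crown Length / Total Height) * 100
CR = (17.8 m / 22.4 m) * 100
CR = 0.7946 * 100 = 79.5%

79.5


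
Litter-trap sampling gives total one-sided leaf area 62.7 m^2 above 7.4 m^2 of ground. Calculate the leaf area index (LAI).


Formula: LAI = total leaf area / ground area  (dimensionless)
LAI = 62.7 m^2 / 7.4 m^2
LAI = 8.47

8.47


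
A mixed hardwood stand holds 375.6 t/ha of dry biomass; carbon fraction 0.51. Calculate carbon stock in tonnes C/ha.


Formula: Carbon Stock = Biomass * Carbon Fraction
C = 375.6 t/ha * 0.51
C = 191.6 t C/ha

191.6


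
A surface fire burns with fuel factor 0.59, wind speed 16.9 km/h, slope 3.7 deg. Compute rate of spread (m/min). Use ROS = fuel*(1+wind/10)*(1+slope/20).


Formula: ROS = fuel * (1 + wind/10) * (1 + slope/20)
Wind factor = 1 + 16.9/10 = 2.69
Slope factor = 1 + 3.7/20 = 1.185
ROS = 0.59 * 2.69 * 1.185 = 1.88 m/min

1.88


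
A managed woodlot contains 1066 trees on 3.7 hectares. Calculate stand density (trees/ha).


Formula: Stand Density = N_trees / Area_ha
Density = 1066 trees / 3.7 ha
Density = 288 trees/ha

288


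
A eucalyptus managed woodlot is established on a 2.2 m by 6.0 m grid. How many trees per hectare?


Formula: TPH = 10000 m^2/ha / (spacing_x * spacing_y)
Area per tree = 2.2 m * 6.0 m = 13.2 m^2
TPH = 10000 / 13.2 = 758 trees/ha

758


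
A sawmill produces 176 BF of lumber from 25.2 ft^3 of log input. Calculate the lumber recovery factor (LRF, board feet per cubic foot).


Formula: LRF = Lumber Output (BF) / Log Input (ft^3)
LRF = 176 BF / 25.2 ft^3
LRF = 6.98 BF/ft^3

6.98


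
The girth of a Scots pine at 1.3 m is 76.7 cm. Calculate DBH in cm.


Formula: DBH = C / pi
DBH = 76.7 / pi
pi = 3.14159...
DBH = 24.4 cm

24.4


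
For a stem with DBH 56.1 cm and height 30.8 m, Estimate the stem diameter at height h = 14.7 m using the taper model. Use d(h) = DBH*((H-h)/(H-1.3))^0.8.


Taper: d(h) = DBH * ((H - h) / (H - 1.3))^0.8
Numerator = H - h = 30.8 - 14.7 = 16.1 m
Denominator = H - 1.3 = 30.8 - 1.3 = 29.5 m
Ratio = 16.1 / 29.5 = 0.54576
d = 56.1 * 0.54576^0.8 = 34.6 cm

34.6


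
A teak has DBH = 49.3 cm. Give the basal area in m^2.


Formula: BA = pi * (DBH/2)^2 / 10000  (cm^2 to m^2)
Radius = DBH/2 = 49.3/2 = 24.65 cm
BA = pi * 24.65^2 / 10000
   = 1908.9024 cm^2 / 10000
   = 0.1909 m^2

0.1909


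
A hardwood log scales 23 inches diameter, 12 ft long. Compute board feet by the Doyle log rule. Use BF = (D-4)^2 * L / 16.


Doyle: BF = (D - 4)^2 * L / 16
Adjusted diameter = 23 - 4 = 19 in
(D-4)^2 = 19^2 = 361
BF = 361 * 12 / 16 = 271 BF

271


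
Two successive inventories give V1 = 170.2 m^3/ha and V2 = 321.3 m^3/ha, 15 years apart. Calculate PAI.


Formula: PAI = (V_T2 - V_T1) / (T2 - T1)
Volume increment = 321.3 - 170.2 = 151.1 m^3/ha
PAI = 151.1 / 15 = 10.07 m^3/ha/year

10.07


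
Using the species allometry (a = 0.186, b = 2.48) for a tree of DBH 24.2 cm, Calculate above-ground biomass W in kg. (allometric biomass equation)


Formula: W = a * DBH^b  (allometric power law)
DBH^b = 24.2^2.48 = 2703.1
W = 0.186 * 2703.1 = 502.8 kg

502.8


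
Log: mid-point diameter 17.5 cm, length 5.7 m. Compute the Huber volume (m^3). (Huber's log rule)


Huber: V = Am * L,  Am = pi*(Dm/200)^2
Am = pi*(17.5/200)^2 = 0.024053 m^2
V = 0.024053*5.7 = 0.1371 m^3

0.1371


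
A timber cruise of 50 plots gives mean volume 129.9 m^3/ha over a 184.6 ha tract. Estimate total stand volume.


Formula: Total Volume = Mean Volume per ha * Total Area
Total Volume = 129.9 m^3/ha * 184.6 ha
Total Volume = 23980 m^3

23980


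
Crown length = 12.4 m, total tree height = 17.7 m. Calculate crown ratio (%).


Formula: Crown Ratio = (Crown Length / Total Height) * 100
CR = (12.4 m / 17.7 m) * 100
CR = 0.7006 * 100 = 70.1%

70.1


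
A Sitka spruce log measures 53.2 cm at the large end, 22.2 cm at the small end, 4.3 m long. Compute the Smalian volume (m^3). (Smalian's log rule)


Smalian: V = (A1 + A2)/2 * L,  A = pi*(D/200)^2
A1 = pi*(53.2/200)^2 = 0.222287 m^2
A2 = pi*(22.2/200)^2 = 0.038708 m^2
V = (0.222287+0.038708)/2*4.3 = 0.5611 m^3

0.5611


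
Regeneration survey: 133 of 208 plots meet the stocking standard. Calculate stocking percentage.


Formula: Stocking % = stocked plots / total plots * 100
Stocking = 133 / 208 * 100
Stocking = 0.6394 * 100 = 63.9%

63.9


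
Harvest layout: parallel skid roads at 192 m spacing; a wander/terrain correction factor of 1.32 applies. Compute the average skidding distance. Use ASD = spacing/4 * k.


Formula: ASD = (spacing / 4) * correction
Uncorrected distance = spacing / 4 = 192 / 4 = 48 m
ASD = 48 * 1.32 = 63 m

63


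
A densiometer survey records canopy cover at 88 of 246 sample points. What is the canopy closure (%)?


Formula: Canopy closure = covered points / total points * 100
Closure = 88 / 246 * 100
Closure = 0.3577 * 100 = 35.8%

35.8


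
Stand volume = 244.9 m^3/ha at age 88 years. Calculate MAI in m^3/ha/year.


Formula: MAI = Total Volume / Stand Age
MAI = 244.9 m^3/ha / 88 years
MAI = 2.78 m^3/ha/year

2.78


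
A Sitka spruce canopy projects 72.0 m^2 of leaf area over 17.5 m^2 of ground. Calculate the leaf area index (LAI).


Formula: LAI = total leaf area / ground area  (dimensionless)
LAI = 72.0 m^2 / 17.5 m^2
LAI = 4.11

4.11


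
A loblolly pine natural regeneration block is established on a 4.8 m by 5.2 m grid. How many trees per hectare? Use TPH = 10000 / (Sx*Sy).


Formula: TPH = 10000 m^2/ha / (spacing_x * spacing_y)
Area per tree = 4.8 m * 5.2 m = 24.96 m^2
TPH = 10000 / 24.96 = 401 trees/ha

401


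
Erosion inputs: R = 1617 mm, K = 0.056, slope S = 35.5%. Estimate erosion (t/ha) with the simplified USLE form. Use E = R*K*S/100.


Formula: E = R * K * S / 100  (simplified USLE)
R * K = 1617 * 0.056 = 90.552
E = 90.552 * 35.5 / 100 = 32.15 t/ha

32.15


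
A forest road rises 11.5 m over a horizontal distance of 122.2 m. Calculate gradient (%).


Formula: Gradient = rise / run * 100
Gradient = 11.5 / 122.2 * 100 = 9.4%

9.4


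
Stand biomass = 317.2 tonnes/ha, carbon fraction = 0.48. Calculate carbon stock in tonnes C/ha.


Formula: Carbon Stock = Biomass * Carbon Fraction
C = 317.2 t/ha * 0.48
C = 152.3 t C/ha

152.3


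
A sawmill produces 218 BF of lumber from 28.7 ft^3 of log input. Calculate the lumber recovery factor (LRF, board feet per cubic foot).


Formula: LRF = Lumber Output (BF) / Log Input (ft^3)
LRF = 218 BF / 28.7 ft^3
LRF = 7.6 BF/ft^3

7.6


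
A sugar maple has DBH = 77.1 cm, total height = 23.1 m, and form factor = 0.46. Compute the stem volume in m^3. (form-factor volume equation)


Formula: V = pi * (DBH/200)^2 * H * ff
Radius = DBH/200 = 77.1/200 = 0.3855 m
Radius^2 = 0.3855^2 = 0.14861025 m^2
V = pi * 0.14861025 * 23.1 * 0.46
V = 4.961 m^3

4.961


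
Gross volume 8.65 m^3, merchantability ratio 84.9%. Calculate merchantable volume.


Formula: MV = V_total * (merchantable_pct / 100)
Merchantable fraction = 84.9% / 100 = 0.849
MV = 8.65 m^3 * 0.849 = 7.344 m^3

7.344


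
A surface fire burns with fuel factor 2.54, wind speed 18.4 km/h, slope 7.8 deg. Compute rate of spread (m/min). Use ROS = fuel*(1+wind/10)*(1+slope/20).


Formula: ROS = fuel * (1 + wind/10) * (1 + slope/20)
Wind factor = 1 + 18.4/10 = 2.84
Slope factor = 1 + 7.8/20 = 1.39
ROS = 2.54 * 2.84 * 1.39 = 10.03 m/min

10.03


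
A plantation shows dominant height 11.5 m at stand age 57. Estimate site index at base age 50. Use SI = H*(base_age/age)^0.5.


Formula: SI = H_dom * (base_age / age)^0.5
Age ratio = 50 / 57 = 0.87719
sqrt(age_ratio) = 0.93659
SI = 11.5 * 0.93659 = 10.8 m

10.8


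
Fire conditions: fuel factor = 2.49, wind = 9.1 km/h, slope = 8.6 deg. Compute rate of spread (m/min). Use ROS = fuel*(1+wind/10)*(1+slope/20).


Formula: ROS = fuel * (1 + wind/10) * (1 + slope/20)
Wind factor = 1 + 9.1/10 = 1.91
Slope factor = 1 + 8.6/20 = 1.43
ROS = 2.49 * 1.91 * 1.43 = 6.8 m/min

6.8


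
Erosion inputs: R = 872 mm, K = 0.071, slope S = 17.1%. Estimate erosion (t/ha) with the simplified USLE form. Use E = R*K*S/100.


Formula: E = R * K * S / 100  (simplified USLE)
R * K = 872 * 0.071 = 61.912
E = 61.912 * 17.1 / 100 = 10.59 t/ha

10.59


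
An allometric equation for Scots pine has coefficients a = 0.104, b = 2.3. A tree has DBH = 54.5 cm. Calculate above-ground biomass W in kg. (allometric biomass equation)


Formula: W = a * DBH^b  (allometric power law)
DBH^b = 54.5^2.3 = 9856.2556
W = 0.104 * 9856.2556 = 1025.1 kg

1025.1


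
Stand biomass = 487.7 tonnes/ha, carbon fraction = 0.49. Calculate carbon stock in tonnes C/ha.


Formula: Carbon Stock = Biomass * Carbon Fraction
C = 487.7 t/ha * 0.49
C = 239.0 t C/ha

239.0


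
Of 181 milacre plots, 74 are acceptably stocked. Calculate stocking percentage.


Formula: Stocking % = stocked plots / total plots * 100
Stocking = 74 / 181 * 100
Stocking = 0.4088 * 100 = 40.9%

40.9


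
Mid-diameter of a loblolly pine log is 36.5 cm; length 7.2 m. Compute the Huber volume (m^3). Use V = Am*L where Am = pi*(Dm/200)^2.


Huber: V = Am * L,  Am = pi*(Dm/200)^2
Am = pi*(36.5/200)^2 = 0.104635 m^2
V = 0.104635*7.2 = 0.7534 m^3

0.7534


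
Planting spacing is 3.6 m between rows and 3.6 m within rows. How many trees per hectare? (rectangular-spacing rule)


Formula: TPH = 10000 m^2/ha / (spacing_x * spacing_y)
Area per tree = 3.6 m * 3.6 m = 12.96 m^2
TPH = 10000 / 12.96 = 772 trees/ha

772


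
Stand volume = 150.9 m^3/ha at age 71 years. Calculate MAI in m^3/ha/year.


Formula: MAI = Total Volume / Stand Age
MAI = 150.9 m^3/ha / 71 years
MAI = 2.13 m^3/ha/year

2.13


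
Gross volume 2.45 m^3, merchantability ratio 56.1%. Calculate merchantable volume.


Formula: MV = V_total * (merchantable_pct / 100)
Merchantable fraction = 56.1% / 100 = 0.561
MV = 2.45 m^3 * 0.561 = 1.374 m^3

1.374


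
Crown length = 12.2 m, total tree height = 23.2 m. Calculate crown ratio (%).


Formula: Crown Ratio = (Crown Length / Total Height) * 100
CR = (12.2 m / 23.2 m) * 100
CR = 0.5259 * 100 = 52.6%

52.6


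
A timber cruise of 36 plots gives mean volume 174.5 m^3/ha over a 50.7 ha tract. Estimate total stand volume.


Formula: Total Volume = Mean Volume per ha * Total Area
Total Volume = 174.5 m^3/ha * 50.7 ha
Total Volume = 8847 m^3

8847


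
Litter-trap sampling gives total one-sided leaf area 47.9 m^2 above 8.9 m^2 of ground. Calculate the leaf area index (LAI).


Formula: LAI = total leaf area / ground area  (dimensionless)
LAI = 47.9 m^2 / 8.9 m^2
LAI = 5.38

5.38


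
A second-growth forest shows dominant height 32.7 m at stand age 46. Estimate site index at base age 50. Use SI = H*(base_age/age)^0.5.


Formula: SI = H_dom * (base_age / age)^0.5
Age ratio = 50 / 46 = 1.08696
sqrt(age_ratio) = 1.04257
SI = 32.7 * 1.04257 = 34.1 m

34.1


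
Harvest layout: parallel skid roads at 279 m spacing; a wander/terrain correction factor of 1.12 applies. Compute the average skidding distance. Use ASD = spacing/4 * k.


Formula: ASD = (spacing / 4) * correction
Uncorrected distance = spacing / 4 = 279 / 4 = 69.75 m
ASD = 69.75 * 1.12 = 78 m

78


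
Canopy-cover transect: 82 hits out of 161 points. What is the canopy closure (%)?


Formula: Canopy closure = covered points / total points * 100
Closure = 82 / 161 * 100
Closure = 0.5093 * 100 = 50.9%

50.9


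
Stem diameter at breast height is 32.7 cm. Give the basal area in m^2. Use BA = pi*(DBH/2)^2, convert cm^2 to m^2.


Formula: BA = pi * (DBH/2)^2 / 10000  (cm^2 to m^2)
Radius = DBH/2 = 32.7/2 = 16.35 cm
BA = pi * 16.35^2 / 10000
   = 839.8184 cm^2 / 10000
   = 0.084 m^2

0.084


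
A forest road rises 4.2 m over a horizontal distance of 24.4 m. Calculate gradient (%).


Formula: Gradient = rise / run * 100
Gradient = 4.2 / 24.4 * 100 = 17.2%

17.2


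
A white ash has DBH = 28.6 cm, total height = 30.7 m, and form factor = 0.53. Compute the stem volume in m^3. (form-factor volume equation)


Formula: V = pi * (DBH/200)^2 * H * ff
Radius = DBH/200 = 28.6/200 = 0.143 m
Radius^2 = 0.143^2 = 0.020449 m^2
V = pi * 0.020449 * 30.7 * 0.53
V = 1.045 m^3

1.045


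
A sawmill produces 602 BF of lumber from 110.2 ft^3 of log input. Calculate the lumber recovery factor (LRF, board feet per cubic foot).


Formula: LRF = Lumber Output (BF) / Log Input (ft^3)
LRF = 602 BF / 110.2 ft^3
LRF = 5.46 BF/ft^3

5.46


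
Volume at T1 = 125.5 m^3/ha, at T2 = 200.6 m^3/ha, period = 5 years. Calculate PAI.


Formula: PAI = (V_T2 - V_T1) / (T2 - T1)
Volume increment = 200.6 - 125.5 = 75.1 m^3/ha
PAI = 75.1 / 5 = 15.02 m^3/ha/year

15.02


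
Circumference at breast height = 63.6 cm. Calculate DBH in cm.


Formula: DBH = C / pi
DBH = 63.6 / pi
pi = 3.14159...
DBH = 20.2 cm

20.2


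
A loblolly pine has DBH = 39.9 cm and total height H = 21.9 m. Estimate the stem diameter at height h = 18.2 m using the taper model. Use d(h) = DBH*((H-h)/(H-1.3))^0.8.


Taper: d(h) = DBH * ((H - h) / (H - 1.3))^0.8
Numerator = H - h = 21.9 - 18.2 = 3.7 m
Denominator = H - 1.3 = 21.9 - 1.3 = 20.6 m
Ratio = 3.7 / 20.6 = 0.17961
d = 39.9 * 0.17961^0.8 = 10.1 cm

10.1


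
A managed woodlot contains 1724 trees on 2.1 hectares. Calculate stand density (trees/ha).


Formula: Stand Density = N_trees / Area_ha
Density = 1724 trees / 2.1 ha
Density = 821 trees/ha

821


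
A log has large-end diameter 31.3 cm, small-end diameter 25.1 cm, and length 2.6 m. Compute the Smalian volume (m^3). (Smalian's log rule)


Smalian: V = (A1 + A2)/2 * L,  A = pi*(D/200)^2
A1 = pi*(31.3/200)^2 = 0.076945 m^2
A2 = pi*(25.1/200)^2 = 0.049481 m^2
V = (0.076945+0.049481)/2*2.6 = 0.1644 m^3

0.1644


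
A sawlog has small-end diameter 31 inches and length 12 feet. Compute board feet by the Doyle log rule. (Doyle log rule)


Doyle: BF = (D - 4)^2 * L / 16
Adjusted diameter = 31 - 4 = 27 in
(D-4)^2 = 27^2 = 729
BF = 729 * 12 / 16 = 547 BF

547


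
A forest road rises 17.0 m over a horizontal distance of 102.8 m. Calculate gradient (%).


Formula: Gradient = rise / run * 100
Gradient = 17.0 / 102.8 * 100 = 16.5%

16.5


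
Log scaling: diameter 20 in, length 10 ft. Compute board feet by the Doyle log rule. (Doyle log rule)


Doyle: BF = (D - 4)^2 * L / 16
Adjusted diameter = 20 - 4 = 16 in
(D-4)^2 = 16^2 = 256
BF = 256 * 10 / 16 = 160 BF

160


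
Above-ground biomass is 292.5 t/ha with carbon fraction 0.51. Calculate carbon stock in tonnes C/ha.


Formula: Carbon Stock = Biomass * Carbon Fraction
C = 292.5 t/ha * 0.51
C = 149.2 t C/ha

149.2


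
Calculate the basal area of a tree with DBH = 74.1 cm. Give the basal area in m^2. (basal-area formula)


Formula: BA = pi * (DBH/2)^2 / 10000  (cm^2 to m^2)
Radius = DBH/2 = 74.1/2 = 37.05 cm
BA = pi * 37.05^2 / 10000
   = 4312.4721 cm^2 / 10000
   = 0.4312 m^2

0.4312


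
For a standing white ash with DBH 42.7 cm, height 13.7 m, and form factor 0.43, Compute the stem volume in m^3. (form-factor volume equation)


Formula: V = pi * (DBH/200)^2 * H * ff
Radius = DBH/200 = 42.7/200 = 0.2135 m
Radius^2 = 0.2135^2 = 0.04558225 m^2
V = pi * 0.04558225 * 13.7 * 0.43
V = 0.844 m^3

0.844


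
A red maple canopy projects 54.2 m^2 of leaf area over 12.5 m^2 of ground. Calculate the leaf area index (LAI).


Formula: LAI = total leaf area / ground area  (dimensionless)
LAI = 54.2 m^2 / 12.5 m^2
LAI = 4.34

4.34


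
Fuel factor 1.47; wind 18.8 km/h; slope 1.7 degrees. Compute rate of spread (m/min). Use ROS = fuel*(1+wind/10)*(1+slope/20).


Formula: ROS = fuel * (1 + wind/10) * (1 + slope/20)
Wind factor = 1 + 18.8/10 = 2.88
Slope factor = 1 + 1.7/20 = 1.085
ROS = 1.47 * 2.88 * 1.085 = 4.59 m/min

4.59


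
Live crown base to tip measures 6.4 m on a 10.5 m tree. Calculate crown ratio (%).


Formula: Crown Ratio = (Crown Length / Total Height) * 100
CR = (6.4 m / 10.5 m) * 100
CR = 0.6095 * 100 = 61.0%

61.0


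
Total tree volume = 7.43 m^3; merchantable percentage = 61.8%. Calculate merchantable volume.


Formula: MV = V_total * (merchantable_pct / 100)
Merchantable fraction = 61.8% / 100 = 0.618
MV = 7.43 m^3 * 0.618 = 4.592 m^3

4.592


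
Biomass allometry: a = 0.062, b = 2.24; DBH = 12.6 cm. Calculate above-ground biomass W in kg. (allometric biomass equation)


Formula: W = a * DBH^b  (allometric power law)
DBH^b = 12.6^2.24 = 291.6285
W = 0.062 * 291.6285 = 18.1 kg

18.1


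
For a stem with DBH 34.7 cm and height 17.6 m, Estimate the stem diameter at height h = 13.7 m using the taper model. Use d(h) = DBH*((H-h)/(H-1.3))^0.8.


Taper: d(h) = DBH * ((H - h) / (H - 1.3))^0.8
Numerator = H - h = 17.6 - 13.7 = 3.9 m
Denominator = H - 1.3 = 17.6 - 1.3 = 16.3 m
Ratio = 3.9 / 16.3 = 0.23926
d = 34.7 * 0.23926^0.8 = 11.1 cm

11.1


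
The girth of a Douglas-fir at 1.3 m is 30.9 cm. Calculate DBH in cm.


Formula: DBH = C / pi
DBH = 30.9 / pi
pi = 3.14159...
DBH = 9.8 cm

9.8


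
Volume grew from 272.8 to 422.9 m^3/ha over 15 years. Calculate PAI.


Formula: PAI = (V_T2 - V_T1) / (T2 - T1)
Volume increment = 422.9 - 272.8 = 150.1 m^3/ha
PAI = 150.1 / 15 = 10.01 m^3/ha/year

10.01


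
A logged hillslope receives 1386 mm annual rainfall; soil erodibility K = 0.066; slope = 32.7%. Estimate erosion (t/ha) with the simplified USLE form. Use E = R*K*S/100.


Formula: E = R * K * S / 100  (simplified USLE)
R * K = 1386 * 0.066 = 91.476
E = 91.476 * 32.7 / 100 = 29.91 t/ha

29.91


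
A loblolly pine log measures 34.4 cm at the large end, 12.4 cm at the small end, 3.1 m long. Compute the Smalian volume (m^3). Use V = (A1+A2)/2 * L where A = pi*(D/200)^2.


Smalian: V = (A1 + A2)/2 * L,  A = pi*(D/200)^2
A1 = pi*(34.4/200)^2 = 0.092941 m^2
A2 = pi*(12.4/200)^2 = 0.012076 m^2
V = (0.092941+0.012076)/2*3.1 = 0.1628 m^3

0.1628


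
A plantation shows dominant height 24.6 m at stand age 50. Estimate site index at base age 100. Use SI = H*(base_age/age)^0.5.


Formula: SI = H_dom * (base_age / age)^0.5
Age ratio = 100 / 50 = 2.0
sqrt(age_ratio) = 1.41421
SI = 24.6 * 1.41421 = 34.8 m

34.8


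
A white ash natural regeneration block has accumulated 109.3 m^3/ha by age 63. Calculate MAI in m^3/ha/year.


Formula: MAI = Total Volume / Stand Age
MAI = 109.3 m^3/ha / 63 years
MAI = 1.73 m^3/ha/year

1.73
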